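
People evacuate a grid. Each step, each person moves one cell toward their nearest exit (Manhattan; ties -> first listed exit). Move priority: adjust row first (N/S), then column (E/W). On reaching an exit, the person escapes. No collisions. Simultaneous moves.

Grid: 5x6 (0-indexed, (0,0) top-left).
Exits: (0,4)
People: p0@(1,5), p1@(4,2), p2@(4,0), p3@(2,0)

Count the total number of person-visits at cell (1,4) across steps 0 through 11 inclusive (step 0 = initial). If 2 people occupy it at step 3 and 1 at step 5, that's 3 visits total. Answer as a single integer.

Answer: 0

Derivation:
Step 0: p0@(1,5) p1@(4,2) p2@(4,0) p3@(2,0) -> at (1,4): 0 [-], cum=0
Step 1: p0@(0,5) p1@(3,2) p2@(3,0) p3@(1,0) -> at (1,4): 0 [-], cum=0
Step 2: p0@ESC p1@(2,2) p2@(2,0) p3@(0,0) -> at (1,4): 0 [-], cum=0
Step 3: p0@ESC p1@(1,2) p2@(1,0) p3@(0,1) -> at (1,4): 0 [-], cum=0
Step 4: p0@ESC p1@(0,2) p2@(0,0) p3@(0,2) -> at (1,4): 0 [-], cum=0
Step 5: p0@ESC p1@(0,3) p2@(0,1) p3@(0,3) -> at (1,4): 0 [-], cum=0
Step 6: p0@ESC p1@ESC p2@(0,2) p3@ESC -> at (1,4): 0 [-], cum=0
Step 7: p0@ESC p1@ESC p2@(0,3) p3@ESC -> at (1,4): 0 [-], cum=0
Step 8: p0@ESC p1@ESC p2@ESC p3@ESC -> at (1,4): 0 [-], cum=0
Total visits = 0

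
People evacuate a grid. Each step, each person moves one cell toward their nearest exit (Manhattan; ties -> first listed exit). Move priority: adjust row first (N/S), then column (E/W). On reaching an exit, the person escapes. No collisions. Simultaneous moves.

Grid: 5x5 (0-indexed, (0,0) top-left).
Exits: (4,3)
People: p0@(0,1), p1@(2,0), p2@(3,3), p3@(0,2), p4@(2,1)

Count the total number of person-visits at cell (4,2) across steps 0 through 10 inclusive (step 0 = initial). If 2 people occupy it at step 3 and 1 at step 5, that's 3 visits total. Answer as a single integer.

Answer: 4

Derivation:
Step 0: p0@(0,1) p1@(2,0) p2@(3,3) p3@(0,2) p4@(2,1) -> at (4,2): 0 [-], cum=0
Step 1: p0@(1,1) p1@(3,0) p2@ESC p3@(1,2) p4@(3,1) -> at (4,2): 0 [-], cum=0
Step 2: p0@(2,1) p1@(4,0) p2@ESC p3@(2,2) p4@(4,1) -> at (4,2): 0 [-], cum=0
Step 3: p0@(3,1) p1@(4,1) p2@ESC p3@(3,2) p4@(4,2) -> at (4,2): 1 [p4], cum=1
Step 4: p0@(4,1) p1@(4,2) p2@ESC p3@(4,2) p4@ESC -> at (4,2): 2 [p1,p3], cum=3
Step 5: p0@(4,2) p1@ESC p2@ESC p3@ESC p4@ESC -> at (4,2): 1 [p0], cum=4
Step 6: p0@ESC p1@ESC p2@ESC p3@ESC p4@ESC -> at (4,2): 0 [-], cum=4
Total visits = 4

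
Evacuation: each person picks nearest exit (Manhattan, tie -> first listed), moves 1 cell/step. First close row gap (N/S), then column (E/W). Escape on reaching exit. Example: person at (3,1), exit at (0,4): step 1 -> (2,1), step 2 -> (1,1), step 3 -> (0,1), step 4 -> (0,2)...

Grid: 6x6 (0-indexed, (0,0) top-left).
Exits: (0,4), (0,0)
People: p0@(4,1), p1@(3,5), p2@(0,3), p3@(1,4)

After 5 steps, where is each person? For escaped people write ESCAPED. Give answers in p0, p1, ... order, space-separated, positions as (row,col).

Step 1: p0:(4,1)->(3,1) | p1:(3,5)->(2,5) | p2:(0,3)->(0,4)->EXIT | p3:(1,4)->(0,4)->EXIT
Step 2: p0:(3,1)->(2,1) | p1:(2,5)->(1,5) | p2:escaped | p3:escaped
Step 3: p0:(2,1)->(1,1) | p1:(1,5)->(0,5) | p2:escaped | p3:escaped
Step 4: p0:(1,1)->(0,1) | p1:(0,5)->(0,4)->EXIT | p2:escaped | p3:escaped
Step 5: p0:(0,1)->(0,0)->EXIT | p1:escaped | p2:escaped | p3:escaped

ESCAPED ESCAPED ESCAPED ESCAPED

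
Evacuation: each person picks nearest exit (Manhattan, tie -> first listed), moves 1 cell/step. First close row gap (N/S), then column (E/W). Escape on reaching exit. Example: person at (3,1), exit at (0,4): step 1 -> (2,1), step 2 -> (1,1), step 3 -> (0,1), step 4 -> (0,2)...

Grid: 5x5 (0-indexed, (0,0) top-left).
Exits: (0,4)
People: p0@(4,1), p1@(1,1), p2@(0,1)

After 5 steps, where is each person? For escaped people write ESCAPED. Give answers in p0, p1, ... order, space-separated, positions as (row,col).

Step 1: p0:(4,1)->(3,1) | p1:(1,1)->(0,1) | p2:(0,1)->(0,2)
Step 2: p0:(3,1)->(2,1) | p1:(0,1)->(0,2) | p2:(0,2)->(0,3)
Step 3: p0:(2,1)->(1,1) | p1:(0,2)->(0,3) | p2:(0,3)->(0,4)->EXIT
Step 4: p0:(1,1)->(0,1) | p1:(0,3)->(0,4)->EXIT | p2:escaped
Step 5: p0:(0,1)->(0,2) | p1:escaped | p2:escaped

(0,2) ESCAPED ESCAPED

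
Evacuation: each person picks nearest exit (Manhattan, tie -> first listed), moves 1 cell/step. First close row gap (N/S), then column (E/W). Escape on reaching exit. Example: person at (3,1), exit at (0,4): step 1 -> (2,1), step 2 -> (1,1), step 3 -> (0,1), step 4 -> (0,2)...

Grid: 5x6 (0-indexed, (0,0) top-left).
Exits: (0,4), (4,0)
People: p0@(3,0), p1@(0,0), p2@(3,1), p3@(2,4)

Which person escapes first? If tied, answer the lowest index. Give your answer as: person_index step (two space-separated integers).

Answer: 0 1

Derivation:
Step 1: p0:(3,0)->(4,0)->EXIT | p1:(0,0)->(0,1) | p2:(3,1)->(4,1) | p3:(2,4)->(1,4)
Step 2: p0:escaped | p1:(0,1)->(0,2) | p2:(4,1)->(4,0)->EXIT | p3:(1,4)->(0,4)->EXIT
Step 3: p0:escaped | p1:(0,2)->(0,3) | p2:escaped | p3:escaped
Step 4: p0:escaped | p1:(0,3)->(0,4)->EXIT | p2:escaped | p3:escaped
Exit steps: [1, 4, 2, 2]
First to escape: p0 at step 1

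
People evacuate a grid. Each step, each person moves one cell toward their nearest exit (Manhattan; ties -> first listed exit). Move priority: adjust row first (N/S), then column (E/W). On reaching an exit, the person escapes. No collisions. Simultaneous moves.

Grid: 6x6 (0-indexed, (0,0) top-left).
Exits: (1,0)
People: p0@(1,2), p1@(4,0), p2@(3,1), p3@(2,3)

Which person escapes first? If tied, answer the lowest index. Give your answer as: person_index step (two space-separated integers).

Step 1: p0:(1,2)->(1,1) | p1:(4,0)->(3,0) | p2:(3,1)->(2,1) | p3:(2,3)->(1,3)
Step 2: p0:(1,1)->(1,0)->EXIT | p1:(3,0)->(2,0) | p2:(2,1)->(1,1) | p3:(1,3)->(1,2)
Step 3: p0:escaped | p1:(2,0)->(1,0)->EXIT | p2:(1,1)->(1,0)->EXIT | p3:(1,2)->(1,1)
Step 4: p0:escaped | p1:escaped | p2:escaped | p3:(1,1)->(1,0)->EXIT
Exit steps: [2, 3, 3, 4]
First to escape: p0 at step 2

Answer: 0 2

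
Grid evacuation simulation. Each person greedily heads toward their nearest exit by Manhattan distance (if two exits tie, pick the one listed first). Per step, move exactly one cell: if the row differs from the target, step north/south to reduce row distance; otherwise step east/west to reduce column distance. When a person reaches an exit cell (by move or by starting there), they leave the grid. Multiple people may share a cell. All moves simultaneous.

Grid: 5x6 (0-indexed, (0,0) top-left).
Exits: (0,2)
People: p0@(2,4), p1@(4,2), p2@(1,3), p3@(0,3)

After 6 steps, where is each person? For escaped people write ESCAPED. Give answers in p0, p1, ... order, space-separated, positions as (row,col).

Step 1: p0:(2,4)->(1,4) | p1:(4,2)->(3,2) | p2:(1,3)->(0,3) | p3:(0,3)->(0,2)->EXIT
Step 2: p0:(1,4)->(0,4) | p1:(3,2)->(2,2) | p2:(0,3)->(0,2)->EXIT | p3:escaped
Step 3: p0:(0,4)->(0,3) | p1:(2,2)->(1,2) | p2:escaped | p3:escaped
Step 4: p0:(0,3)->(0,2)->EXIT | p1:(1,2)->(0,2)->EXIT | p2:escaped | p3:escaped

ESCAPED ESCAPED ESCAPED ESCAPED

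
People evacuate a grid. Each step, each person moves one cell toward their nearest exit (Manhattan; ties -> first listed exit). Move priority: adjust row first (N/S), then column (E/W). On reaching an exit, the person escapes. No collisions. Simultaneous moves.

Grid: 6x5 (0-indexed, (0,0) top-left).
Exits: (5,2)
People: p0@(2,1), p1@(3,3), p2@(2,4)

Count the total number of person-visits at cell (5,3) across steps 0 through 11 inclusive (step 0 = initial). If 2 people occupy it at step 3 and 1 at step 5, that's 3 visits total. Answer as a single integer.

Step 0: p0@(2,1) p1@(3,3) p2@(2,4) -> at (5,3): 0 [-], cum=0
Step 1: p0@(3,1) p1@(4,3) p2@(3,4) -> at (5,3): 0 [-], cum=0
Step 2: p0@(4,1) p1@(5,3) p2@(4,4) -> at (5,3): 1 [p1], cum=1
Step 3: p0@(5,1) p1@ESC p2@(5,4) -> at (5,3): 0 [-], cum=1
Step 4: p0@ESC p1@ESC p2@(5,3) -> at (5,3): 1 [p2], cum=2
Step 5: p0@ESC p1@ESC p2@ESC -> at (5,3): 0 [-], cum=2
Total visits = 2

Answer: 2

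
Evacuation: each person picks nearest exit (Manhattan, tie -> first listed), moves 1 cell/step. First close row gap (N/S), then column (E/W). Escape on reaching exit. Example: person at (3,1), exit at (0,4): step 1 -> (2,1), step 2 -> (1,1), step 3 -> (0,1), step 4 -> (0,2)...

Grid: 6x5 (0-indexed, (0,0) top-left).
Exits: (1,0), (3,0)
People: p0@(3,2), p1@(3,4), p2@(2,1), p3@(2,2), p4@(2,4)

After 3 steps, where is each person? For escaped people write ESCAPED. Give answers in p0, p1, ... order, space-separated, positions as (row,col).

Step 1: p0:(3,2)->(3,1) | p1:(3,4)->(3,3) | p2:(2,1)->(1,1) | p3:(2,2)->(1,2) | p4:(2,4)->(1,4)
Step 2: p0:(3,1)->(3,0)->EXIT | p1:(3,3)->(3,2) | p2:(1,1)->(1,0)->EXIT | p3:(1,2)->(1,1) | p4:(1,4)->(1,3)
Step 3: p0:escaped | p1:(3,2)->(3,1) | p2:escaped | p3:(1,1)->(1,0)->EXIT | p4:(1,3)->(1,2)

ESCAPED (3,1) ESCAPED ESCAPED (1,2)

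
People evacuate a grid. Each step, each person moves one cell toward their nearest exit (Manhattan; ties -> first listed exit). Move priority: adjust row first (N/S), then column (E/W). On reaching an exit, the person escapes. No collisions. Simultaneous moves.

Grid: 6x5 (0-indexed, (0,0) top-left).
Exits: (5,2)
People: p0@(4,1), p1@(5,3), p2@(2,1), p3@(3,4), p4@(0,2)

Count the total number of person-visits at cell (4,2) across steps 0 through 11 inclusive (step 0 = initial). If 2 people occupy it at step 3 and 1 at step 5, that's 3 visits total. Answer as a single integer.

Answer: 1

Derivation:
Step 0: p0@(4,1) p1@(5,3) p2@(2,1) p3@(3,4) p4@(0,2) -> at (4,2): 0 [-], cum=0
Step 1: p0@(5,1) p1@ESC p2@(3,1) p3@(4,4) p4@(1,2) -> at (4,2): 0 [-], cum=0
Step 2: p0@ESC p1@ESC p2@(4,1) p3@(5,4) p4@(2,2) -> at (4,2): 0 [-], cum=0
Step 3: p0@ESC p1@ESC p2@(5,1) p3@(5,3) p4@(3,2) -> at (4,2): 0 [-], cum=0
Step 4: p0@ESC p1@ESC p2@ESC p3@ESC p4@(4,2) -> at (4,2): 1 [p4], cum=1
Step 5: p0@ESC p1@ESC p2@ESC p3@ESC p4@ESC -> at (4,2): 0 [-], cum=1
Total visits = 1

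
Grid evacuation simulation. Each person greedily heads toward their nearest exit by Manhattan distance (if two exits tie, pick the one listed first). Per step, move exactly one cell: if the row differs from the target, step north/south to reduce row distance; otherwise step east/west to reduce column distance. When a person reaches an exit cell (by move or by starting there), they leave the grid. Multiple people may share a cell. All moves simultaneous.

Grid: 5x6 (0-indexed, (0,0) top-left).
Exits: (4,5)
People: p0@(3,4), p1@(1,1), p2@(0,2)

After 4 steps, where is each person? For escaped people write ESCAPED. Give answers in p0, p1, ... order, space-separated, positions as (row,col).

Step 1: p0:(3,4)->(4,4) | p1:(1,1)->(2,1) | p2:(0,2)->(1,2)
Step 2: p0:(4,4)->(4,5)->EXIT | p1:(2,1)->(3,1) | p2:(1,2)->(2,2)
Step 3: p0:escaped | p1:(3,1)->(4,1) | p2:(2,2)->(3,2)
Step 4: p0:escaped | p1:(4,1)->(4,2) | p2:(3,2)->(4,2)

ESCAPED (4,2) (4,2)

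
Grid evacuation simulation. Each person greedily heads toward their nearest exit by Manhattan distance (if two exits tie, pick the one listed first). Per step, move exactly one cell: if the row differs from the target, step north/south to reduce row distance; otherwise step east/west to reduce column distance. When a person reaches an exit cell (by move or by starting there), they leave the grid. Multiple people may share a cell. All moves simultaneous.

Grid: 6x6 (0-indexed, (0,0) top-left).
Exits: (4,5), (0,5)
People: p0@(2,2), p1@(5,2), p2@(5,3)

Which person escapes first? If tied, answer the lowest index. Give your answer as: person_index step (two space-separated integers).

Step 1: p0:(2,2)->(3,2) | p1:(5,2)->(4,2) | p2:(5,3)->(4,3)
Step 2: p0:(3,2)->(4,2) | p1:(4,2)->(4,3) | p2:(4,3)->(4,4)
Step 3: p0:(4,2)->(4,3) | p1:(4,3)->(4,4) | p2:(4,4)->(4,5)->EXIT
Step 4: p0:(4,3)->(4,4) | p1:(4,4)->(4,5)->EXIT | p2:escaped
Step 5: p0:(4,4)->(4,5)->EXIT | p1:escaped | p2:escaped
Exit steps: [5, 4, 3]
First to escape: p2 at step 3

Answer: 2 3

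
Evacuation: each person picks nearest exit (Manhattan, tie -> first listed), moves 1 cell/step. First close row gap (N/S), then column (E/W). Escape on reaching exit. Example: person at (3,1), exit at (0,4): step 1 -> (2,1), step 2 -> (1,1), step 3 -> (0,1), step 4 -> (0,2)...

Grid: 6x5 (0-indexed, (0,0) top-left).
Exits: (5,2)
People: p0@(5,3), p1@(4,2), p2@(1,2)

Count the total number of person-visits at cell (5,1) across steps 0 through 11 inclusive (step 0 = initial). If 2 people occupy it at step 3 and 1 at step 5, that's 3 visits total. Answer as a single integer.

Answer: 0

Derivation:
Step 0: p0@(5,3) p1@(4,2) p2@(1,2) -> at (5,1): 0 [-], cum=0
Step 1: p0@ESC p1@ESC p2@(2,2) -> at (5,1): 0 [-], cum=0
Step 2: p0@ESC p1@ESC p2@(3,2) -> at (5,1): 0 [-], cum=0
Step 3: p0@ESC p1@ESC p2@(4,2) -> at (5,1): 0 [-], cum=0
Step 4: p0@ESC p1@ESC p2@ESC -> at (5,1): 0 [-], cum=0
Total visits = 0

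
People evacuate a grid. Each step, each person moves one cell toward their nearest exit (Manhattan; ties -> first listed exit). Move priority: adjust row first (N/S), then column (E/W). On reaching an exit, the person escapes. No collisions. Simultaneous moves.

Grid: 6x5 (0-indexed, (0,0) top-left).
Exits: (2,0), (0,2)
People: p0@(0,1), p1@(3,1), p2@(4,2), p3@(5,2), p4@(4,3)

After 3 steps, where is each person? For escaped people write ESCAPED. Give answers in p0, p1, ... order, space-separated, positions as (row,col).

Step 1: p0:(0,1)->(0,2)->EXIT | p1:(3,1)->(2,1) | p2:(4,2)->(3,2) | p3:(5,2)->(4,2) | p4:(4,3)->(3,3)
Step 2: p0:escaped | p1:(2,1)->(2,0)->EXIT | p2:(3,2)->(2,2) | p3:(4,2)->(3,2) | p4:(3,3)->(2,3)
Step 3: p0:escaped | p1:escaped | p2:(2,2)->(2,1) | p3:(3,2)->(2,2) | p4:(2,3)->(2,2)

ESCAPED ESCAPED (2,1) (2,2) (2,2)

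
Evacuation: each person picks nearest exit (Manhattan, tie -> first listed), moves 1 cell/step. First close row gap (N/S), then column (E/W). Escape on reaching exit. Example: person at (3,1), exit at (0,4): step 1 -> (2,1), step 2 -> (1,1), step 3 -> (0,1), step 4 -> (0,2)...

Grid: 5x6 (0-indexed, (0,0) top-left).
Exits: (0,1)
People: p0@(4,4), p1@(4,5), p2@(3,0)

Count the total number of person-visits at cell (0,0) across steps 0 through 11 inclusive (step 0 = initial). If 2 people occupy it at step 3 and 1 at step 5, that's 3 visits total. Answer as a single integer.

Answer: 1

Derivation:
Step 0: p0@(4,4) p1@(4,5) p2@(3,0) -> at (0,0): 0 [-], cum=0
Step 1: p0@(3,4) p1@(3,5) p2@(2,0) -> at (0,0): 0 [-], cum=0
Step 2: p0@(2,4) p1@(2,5) p2@(1,0) -> at (0,0): 0 [-], cum=0
Step 3: p0@(1,4) p1@(1,5) p2@(0,0) -> at (0,0): 1 [p2], cum=1
Step 4: p0@(0,4) p1@(0,5) p2@ESC -> at (0,0): 0 [-], cum=1
Step 5: p0@(0,3) p1@(0,4) p2@ESC -> at (0,0): 0 [-], cum=1
Step 6: p0@(0,2) p1@(0,3) p2@ESC -> at (0,0): 0 [-], cum=1
Step 7: p0@ESC p1@(0,2) p2@ESC -> at (0,0): 0 [-], cum=1
Step 8: p0@ESC p1@ESC p2@ESC -> at (0,0): 0 [-], cum=1
Total visits = 1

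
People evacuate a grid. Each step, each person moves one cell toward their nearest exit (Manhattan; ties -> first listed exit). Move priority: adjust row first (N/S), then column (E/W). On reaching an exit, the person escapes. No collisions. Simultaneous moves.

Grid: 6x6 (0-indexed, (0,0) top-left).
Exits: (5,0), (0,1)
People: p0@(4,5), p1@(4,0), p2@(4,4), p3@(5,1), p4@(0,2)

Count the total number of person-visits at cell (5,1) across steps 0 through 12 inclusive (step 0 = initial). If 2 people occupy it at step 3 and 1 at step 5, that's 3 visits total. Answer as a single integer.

Step 0: p0@(4,5) p1@(4,0) p2@(4,4) p3@(5,1) p4@(0,2) -> at (5,1): 1 [p3], cum=1
Step 1: p0@(5,5) p1@ESC p2@(5,4) p3@ESC p4@ESC -> at (5,1): 0 [-], cum=1
Step 2: p0@(5,4) p1@ESC p2@(5,3) p3@ESC p4@ESC -> at (5,1): 0 [-], cum=1
Step 3: p0@(5,3) p1@ESC p2@(5,2) p3@ESC p4@ESC -> at (5,1): 0 [-], cum=1
Step 4: p0@(5,2) p1@ESC p2@(5,1) p3@ESC p4@ESC -> at (5,1): 1 [p2], cum=2
Step 5: p0@(5,1) p1@ESC p2@ESC p3@ESC p4@ESC -> at (5,1): 1 [p0], cum=3
Step 6: p0@ESC p1@ESC p2@ESC p3@ESC p4@ESC -> at (5,1): 0 [-], cum=3
Total visits = 3

Answer: 3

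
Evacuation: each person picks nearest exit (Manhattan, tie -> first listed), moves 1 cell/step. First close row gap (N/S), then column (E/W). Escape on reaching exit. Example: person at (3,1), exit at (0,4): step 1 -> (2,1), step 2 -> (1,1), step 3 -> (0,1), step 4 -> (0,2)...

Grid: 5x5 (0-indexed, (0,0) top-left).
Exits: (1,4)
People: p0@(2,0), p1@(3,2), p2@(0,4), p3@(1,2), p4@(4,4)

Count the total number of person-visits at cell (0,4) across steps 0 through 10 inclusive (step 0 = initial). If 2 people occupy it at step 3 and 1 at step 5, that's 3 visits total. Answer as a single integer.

Step 0: p0@(2,0) p1@(3,2) p2@(0,4) p3@(1,2) p4@(4,4) -> at (0,4): 1 [p2], cum=1
Step 1: p0@(1,0) p1@(2,2) p2@ESC p3@(1,3) p4@(3,4) -> at (0,4): 0 [-], cum=1
Step 2: p0@(1,1) p1@(1,2) p2@ESC p3@ESC p4@(2,4) -> at (0,4): 0 [-], cum=1
Step 3: p0@(1,2) p1@(1,3) p2@ESC p3@ESC p4@ESC -> at (0,4): 0 [-], cum=1
Step 4: p0@(1,3) p1@ESC p2@ESC p3@ESC p4@ESC -> at (0,4): 0 [-], cum=1
Step 5: p0@ESC p1@ESC p2@ESC p3@ESC p4@ESC -> at (0,4): 0 [-], cum=1
Total visits = 1

Answer: 1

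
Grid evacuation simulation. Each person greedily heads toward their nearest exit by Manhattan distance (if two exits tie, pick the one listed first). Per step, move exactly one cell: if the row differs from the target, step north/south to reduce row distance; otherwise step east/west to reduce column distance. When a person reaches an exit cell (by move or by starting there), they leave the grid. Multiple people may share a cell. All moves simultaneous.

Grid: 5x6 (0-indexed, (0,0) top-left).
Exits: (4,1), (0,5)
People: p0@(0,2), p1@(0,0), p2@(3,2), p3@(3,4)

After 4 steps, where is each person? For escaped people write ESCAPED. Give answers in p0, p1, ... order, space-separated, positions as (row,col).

Step 1: p0:(0,2)->(0,3) | p1:(0,0)->(1,0) | p2:(3,2)->(4,2) | p3:(3,4)->(4,4)
Step 2: p0:(0,3)->(0,4) | p1:(1,0)->(2,0) | p2:(4,2)->(4,1)->EXIT | p3:(4,4)->(4,3)
Step 3: p0:(0,4)->(0,5)->EXIT | p1:(2,0)->(3,0) | p2:escaped | p3:(4,3)->(4,2)
Step 4: p0:escaped | p1:(3,0)->(4,0) | p2:escaped | p3:(4,2)->(4,1)->EXIT

ESCAPED (4,0) ESCAPED ESCAPED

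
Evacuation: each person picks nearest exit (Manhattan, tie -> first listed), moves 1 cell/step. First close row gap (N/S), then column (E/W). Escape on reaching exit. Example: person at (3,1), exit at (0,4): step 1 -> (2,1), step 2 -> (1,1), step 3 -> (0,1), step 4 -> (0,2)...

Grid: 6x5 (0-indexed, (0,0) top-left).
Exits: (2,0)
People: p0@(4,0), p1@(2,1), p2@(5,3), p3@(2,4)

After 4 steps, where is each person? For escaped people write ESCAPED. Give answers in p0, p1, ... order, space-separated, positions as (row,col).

Step 1: p0:(4,0)->(3,0) | p1:(2,1)->(2,0)->EXIT | p2:(5,3)->(4,3) | p3:(2,4)->(2,3)
Step 2: p0:(3,0)->(2,0)->EXIT | p1:escaped | p2:(4,3)->(3,3) | p3:(2,3)->(2,2)
Step 3: p0:escaped | p1:escaped | p2:(3,3)->(2,3) | p3:(2,2)->(2,1)
Step 4: p0:escaped | p1:escaped | p2:(2,3)->(2,2) | p3:(2,1)->(2,0)->EXIT

ESCAPED ESCAPED (2,2) ESCAPED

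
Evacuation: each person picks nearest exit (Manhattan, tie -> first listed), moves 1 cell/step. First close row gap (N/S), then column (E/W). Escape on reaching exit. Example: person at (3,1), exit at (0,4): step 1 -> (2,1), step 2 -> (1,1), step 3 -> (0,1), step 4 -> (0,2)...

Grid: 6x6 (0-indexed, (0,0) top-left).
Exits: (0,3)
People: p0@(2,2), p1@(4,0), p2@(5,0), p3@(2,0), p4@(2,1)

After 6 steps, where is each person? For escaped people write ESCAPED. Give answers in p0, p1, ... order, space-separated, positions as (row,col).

Step 1: p0:(2,2)->(1,2) | p1:(4,0)->(3,0) | p2:(5,0)->(4,0) | p3:(2,0)->(1,0) | p4:(2,1)->(1,1)
Step 2: p0:(1,2)->(0,2) | p1:(3,0)->(2,0) | p2:(4,0)->(3,0) | p3:(1,0)->(0,0) | p4:(1,1)->(0,1)
Step 3: p0:(0,2)->(0,3)->EXIT | p1:(2,0)->(1,0) | p2:(3,0)->(2,0) | p3:(0,0)->(0,1) | p4:(0,1)->(0,2)
Step 4: p0:escaped | p1:(1,0)->(0,0) | p2:(2,0)->(1,0) | p3:(0,1)->(0,2) | p4:(0,2)->(0,3)->EXIT
Step 5: p0:escaped | p1:(0,0)->(0,1) | p2:(1,0)->(0,0) | p3:(0,2)->(0,3)->EXIT | p4:escaped
Step 6: p0:escaped | p1:(0,1)->(0,2) | p2:(0,0)->(0,1) | p3:escaped | p4:escaped

ESCAPED (0,2) (0,1) ESCAPED ESCAPED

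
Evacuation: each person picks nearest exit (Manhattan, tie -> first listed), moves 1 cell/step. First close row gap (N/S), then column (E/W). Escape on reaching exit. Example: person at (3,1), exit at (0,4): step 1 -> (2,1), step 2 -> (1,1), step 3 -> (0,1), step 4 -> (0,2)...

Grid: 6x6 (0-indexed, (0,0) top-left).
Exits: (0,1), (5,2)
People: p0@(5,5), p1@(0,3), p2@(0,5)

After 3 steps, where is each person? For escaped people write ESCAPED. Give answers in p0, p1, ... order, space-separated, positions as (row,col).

Step 1: p0:(5,5)->(5,4) | p1:(0,3)->(0,2) | p2:(0,5)->(0,4)
Step 2: p0:(5,4)->(5,3) | p1:(0,2)->(0,1)->EXIT | p2:(0,4)->(0,3)
Step 3: p0:(5,3)->(5,2)->EXIT | p1:escaped | p2:(0,3)->(0,2)

ESCAPED ESCAPED (0,2)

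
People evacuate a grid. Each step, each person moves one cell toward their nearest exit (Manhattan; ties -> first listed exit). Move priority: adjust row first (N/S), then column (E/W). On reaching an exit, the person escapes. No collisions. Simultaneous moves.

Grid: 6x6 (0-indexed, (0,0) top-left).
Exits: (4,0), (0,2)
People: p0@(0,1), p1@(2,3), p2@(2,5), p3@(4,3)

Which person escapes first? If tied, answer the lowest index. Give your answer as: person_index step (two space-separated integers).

Step 1: p0:(0,1)->(0,2)->EXIT | p1:(2,3)->(1,3) | p2:(2,5)->(1,5) | p3:(4,3)->(4,2)
Step 2: p0:escaped | p1:(1,3)->(0,3) | p2:(1,5)->(0,5) | p3:(4,2)->(4,1)
Step 3: p0:escaped | p1:(0,3)->(0,2)->EXIT | p2:(0,5)->(0,4) | p3:(4,1)->(4,0)->EXIT
Step 4: p0:escaped | p1:escaped | p2:(0,4)->(0,3) | p3:escaped
Step 5: p0:escaped | p1:escaped | p2:(0,3)->(0,2)->EXIT | p3:escaped
Exit steps: [1, 3, 5, 3]
First to escape: p0 at step 1

Answer: 0 1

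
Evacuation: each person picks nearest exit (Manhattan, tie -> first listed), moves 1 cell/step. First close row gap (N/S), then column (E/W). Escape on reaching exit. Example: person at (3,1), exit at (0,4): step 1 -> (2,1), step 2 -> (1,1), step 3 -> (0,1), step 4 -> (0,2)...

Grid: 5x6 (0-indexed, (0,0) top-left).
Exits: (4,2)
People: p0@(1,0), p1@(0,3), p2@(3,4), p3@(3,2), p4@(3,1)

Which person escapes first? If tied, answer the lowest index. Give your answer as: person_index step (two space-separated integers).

Answer: 3 1

Derivation:
Step 1: p0:(1,0)->(2,0) | p1:(0,3)->(1,3) | p2:(3,4)->(4,4) | p3:(3,2)->(4,2)->EXIT | p4:(3,1)->(4,1)
Step 2: p0:(2,0)->(3,0) | p1:(1,3)->(2,3) | p2:(4,4)->(4,3) | p3:escaped | p4:(4,1)->(4,2)->EXIT
Step 3: p0:(3,0)->(4,0) | p1:(2,3)->(3,3) | p2:(4,3)->(4,2)->EXIT | p3:escaped | p4:escaped
Step 4: p0:(4,0)->(4,1) | p1:(3,3)->(4,3) | p2:escaped | p3:escaped | p4:escaped
Step 5: p0:(4,1)->(4,2)->EXIT | p1:(4,3)->(4,2)->EXIT | p2:escaped | p3:escaped | p4:escaped
Exit steps: [5, 5, 3, 1, 2]
First to escape: p3 at step 1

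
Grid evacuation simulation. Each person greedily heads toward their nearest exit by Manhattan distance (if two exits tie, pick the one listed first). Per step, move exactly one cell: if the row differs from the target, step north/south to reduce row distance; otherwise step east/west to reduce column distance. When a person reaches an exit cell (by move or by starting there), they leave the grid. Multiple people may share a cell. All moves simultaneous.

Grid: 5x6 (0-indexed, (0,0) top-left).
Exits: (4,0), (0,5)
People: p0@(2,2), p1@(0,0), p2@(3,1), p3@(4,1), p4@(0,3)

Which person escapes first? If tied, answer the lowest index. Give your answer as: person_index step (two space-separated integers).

Answer: 3 1

Derivation:
Step 1: p0:(2,2)->(3,2) | p1:(0,0)->(1,0) | p2:(3,1)->(4,1) | p3:(4,1)->(4,0)->EXIT | p4:(0,3)->(0,4)
Step 2: p0:(3,2)->(4,2) | p1:(1,0)->(2,0) | p2:(4,1)->(4,0)->EXIT | p3:escaped | p4:(0,4)->(0,5)->EXIT
Step 3: p0:(4,2)->(4,1) | p1:(2,0)->(3,0) | p2:escaped | p3:escaped | p4:escaped
Step 4: p0:(4,1)->(4,0)->EXIT | p1:(3,0)->(4,0)->EXIT | p2:escaped | p3:escaped | p4:escaped
Exit steps: [4, 4, 2, 1, 2]
First to escape: p3 at step 1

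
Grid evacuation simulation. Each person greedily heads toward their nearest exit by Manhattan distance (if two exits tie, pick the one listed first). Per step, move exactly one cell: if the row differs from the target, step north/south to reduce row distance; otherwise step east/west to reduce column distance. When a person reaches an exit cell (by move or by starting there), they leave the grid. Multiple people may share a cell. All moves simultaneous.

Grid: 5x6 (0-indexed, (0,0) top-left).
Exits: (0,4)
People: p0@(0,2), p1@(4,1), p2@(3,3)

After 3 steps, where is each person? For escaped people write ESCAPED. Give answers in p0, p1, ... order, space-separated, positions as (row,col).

Step 1: p0:(0,2)->(0,3) | p1:(4,1)->(3,1) | p2:(3,3)->(2,3)
Step 2: p0:(0,3)->(0,4)->EXIT | p1:(3,1)->(2,1) | p2:(2,3)->(1,3)
Step 3: p0:escaped | p1:(2,1)->(1,1) | p2:(1,3)->(0,3)

ESCAPED (1,1) (0,3)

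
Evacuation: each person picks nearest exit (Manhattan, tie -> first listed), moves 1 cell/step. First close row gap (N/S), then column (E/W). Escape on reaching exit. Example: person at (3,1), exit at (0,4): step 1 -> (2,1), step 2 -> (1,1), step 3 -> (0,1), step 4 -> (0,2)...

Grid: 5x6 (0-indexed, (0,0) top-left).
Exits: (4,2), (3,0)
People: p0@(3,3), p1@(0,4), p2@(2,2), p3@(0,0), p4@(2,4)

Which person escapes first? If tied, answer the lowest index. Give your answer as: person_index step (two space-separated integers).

Answer: 0 2

Derivation:
Step 1: p0:(3,3)->(4,3) | p1:(0,4)->(1,4) | p2:(2,2)->(3,2) | p3:(0,0)->(1,0) | p4:(2,4)->(3,4)
Step 2: p0:(4,3)->(4,2)->EXIT | p1:(1,4)->(2,4) | p2:(3,2)->(4,2)->EXIT | p3:(1,0)->(2,0) | p4:(3,4)->(4,4)
Step 3: p0:escaped | p1:(2,4)->(3,4) | p2:escaped | p3:(2,0)->(3,0)->EXIT | p4:(4,4)->(4,3)
Step 4: p0:escaped | p1:(3,4)->(4,4) | p2:escaped | p3:escaped | p4:(4,3)->(4,2)->EXIT
Step 5: p0:escaped | p1:(4,4)->(4,3) | p2:escaped | p3:escaped | p4:escaped
Step 6: p0:escaped | p1:(4,3)->(4,2)->EXIT | p2:escaped | p3:escaped | p4:escaped
Exit steps: [2, 6, 2, 3, 4]
First to escape: p0 at step 2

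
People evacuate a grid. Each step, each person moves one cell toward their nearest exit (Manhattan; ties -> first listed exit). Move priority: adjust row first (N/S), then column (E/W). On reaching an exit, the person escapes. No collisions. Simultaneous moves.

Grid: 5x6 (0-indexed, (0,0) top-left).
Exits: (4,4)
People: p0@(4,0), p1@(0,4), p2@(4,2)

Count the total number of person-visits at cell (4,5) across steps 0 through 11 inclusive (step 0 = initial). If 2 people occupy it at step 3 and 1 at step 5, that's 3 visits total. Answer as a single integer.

Step 0: p0@(4,0) p1@(0,4) p2@(4,2) -> at (4,5): 0 [-], cum=0
Step 1: p0@(4,1) p1@(1,4) p2@(4,3) -> at (4,5): 0 [-], cum=0
Step 2: p0@(4,2) p1@(2,4) p2@ESC -> at (4,5): 0 [-], cum=0
Step 3: p0@(4,3) p1@(3,4) p2@ESC -> at (4,5): 0 [-], cum=0
Step 4: p0@ESC p1@ESC p2@ESC -> at (4,5): 0 [-], cum=0
Total visits = 0

Answer: 0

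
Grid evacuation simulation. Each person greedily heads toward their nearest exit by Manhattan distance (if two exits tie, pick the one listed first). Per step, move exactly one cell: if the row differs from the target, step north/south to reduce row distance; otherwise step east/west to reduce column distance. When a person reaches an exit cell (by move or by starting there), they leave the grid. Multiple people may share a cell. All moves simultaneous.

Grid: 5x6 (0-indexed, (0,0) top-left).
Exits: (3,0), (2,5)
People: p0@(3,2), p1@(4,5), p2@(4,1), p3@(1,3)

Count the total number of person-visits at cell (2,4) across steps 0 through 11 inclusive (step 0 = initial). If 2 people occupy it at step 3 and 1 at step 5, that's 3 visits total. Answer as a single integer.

Step 0: p0@(3,2) p1@(4,5) p2@(4,1) p3@(1,3) -> at (2,4): 0 [-], cum=0
Step 1: p0@(3,1) p1@(3,5) p2@(3,1) p3@(2,3) -> at (2,4): 0 [-], cum=0
Step 2: p0@ESC p1@ESC p2@ESC p3@(2,4) -> at (2,4): 1 [p3], cum=1
Step 3: p0@ESC p1@ESC p2@ESC p3@ESC -> at (2,4): 0 [-], cum=1
Total visits = 1

Answer: 1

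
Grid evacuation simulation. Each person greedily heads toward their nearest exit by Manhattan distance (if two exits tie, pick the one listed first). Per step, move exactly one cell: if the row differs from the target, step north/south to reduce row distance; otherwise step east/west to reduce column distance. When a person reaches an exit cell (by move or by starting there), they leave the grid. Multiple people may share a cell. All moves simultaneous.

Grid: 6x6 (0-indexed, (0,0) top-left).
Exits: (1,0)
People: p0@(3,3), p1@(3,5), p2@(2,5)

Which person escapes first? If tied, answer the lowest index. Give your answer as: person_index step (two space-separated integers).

Answer: 0 5

Derivation:
Step 1: p0:(3,3)->(2,3) | p1:(3,5)->(2,5) | p2:(2,5)->(1,5)
Step 2: p0:(2,3)->(1,3) | p1:(2,5)->(1,5) | p2:(1,5)->(1,4)
Step 3: p0:(1,3)->(1,2) | p1:(1,5)->(1,4) | p2:(1,4)->(1,3)
Step 4: p0:(1,2)->(1,1) | p1:(1,4)->(1,3) | p2:(1,3)->(1,2)
Step 5: p0:(1,1)->(1,0)->EXIT | p1:(1,3)->(1,2) | p2:(1,2)->(1,1)
Step 6: p0:escaped | p1:(1,2)->(1,1) | p2:(1,1)->(1,0)->EXIT
Step 7: p0:escaped | p1:(1,1)->(1,0)->EXIT | p2:escaped
Exit steps: [5, 7, 6]
First to escape: p0 at step 5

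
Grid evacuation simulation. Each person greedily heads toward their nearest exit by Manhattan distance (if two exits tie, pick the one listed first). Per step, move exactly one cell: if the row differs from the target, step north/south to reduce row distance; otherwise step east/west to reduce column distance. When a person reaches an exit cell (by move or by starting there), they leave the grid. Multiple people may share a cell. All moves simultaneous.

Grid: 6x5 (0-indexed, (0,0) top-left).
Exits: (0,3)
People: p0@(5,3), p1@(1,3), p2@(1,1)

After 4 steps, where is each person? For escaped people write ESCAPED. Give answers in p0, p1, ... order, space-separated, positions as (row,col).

Step 1: p0:(5,3)->(4,3) | p1:(1,3)->(0,3)->EXIT | p2:(1,1)->(0,1)
Step 2: p0:(4,3)->(3,3) | p1:escaped | p2:(0,1)->(0,2)
Step 3: p0:(3,3)->(2,3) | p1:escaped | p2:(0,2)->(0,3)->EXIT
Step 4: p0:(2,3)->(1,3) | p1:escaped | p2:escaped

(1,3) ESCAPED ESCAPED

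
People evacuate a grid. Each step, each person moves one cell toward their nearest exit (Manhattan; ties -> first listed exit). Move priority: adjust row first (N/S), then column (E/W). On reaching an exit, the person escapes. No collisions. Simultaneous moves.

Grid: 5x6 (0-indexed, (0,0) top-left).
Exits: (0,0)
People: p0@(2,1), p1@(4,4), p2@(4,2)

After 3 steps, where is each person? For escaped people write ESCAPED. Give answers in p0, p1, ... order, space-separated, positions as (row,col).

Step 1: p0:(2,1)->(1,1) | p1:(4,4)->(3,4) | p2:(4,2)->(3,2)
Step 2: p0:(1,1)->(0,1) | p1:(3,4)->(2,4) | p2:(3,2)->(2,2)
Step 3: p0:(0,1)->(0,0)->EXIT | p1:(2,4)->(1,4) | p2:(2,2)->(1,2)

ESCAPED (1,4) (1,2)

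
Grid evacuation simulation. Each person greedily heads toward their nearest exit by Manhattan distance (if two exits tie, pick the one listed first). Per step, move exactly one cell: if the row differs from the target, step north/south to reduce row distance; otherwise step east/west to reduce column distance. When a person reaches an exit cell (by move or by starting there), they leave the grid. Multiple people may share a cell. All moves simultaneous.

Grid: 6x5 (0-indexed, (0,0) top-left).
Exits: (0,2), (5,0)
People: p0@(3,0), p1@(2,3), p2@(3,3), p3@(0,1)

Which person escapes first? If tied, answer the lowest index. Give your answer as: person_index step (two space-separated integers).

Step 1: p0:(3,0)->(4,0) | p1:(2,3)->(1,3) | p2:(3,3)->(2,3) | p3:(0,1)->(0,2)->EXIT
Step 2: p0:(4,0)->(5,0)->EXIT | p1:(1,3)->(0,3) | p2:(2,3)->(1,3) | p3:escaped
Step 3: p0:escaped | p1:(0,3)->(0,2)->EXIT | p2:(1,3)->(0,3) | p3:escaped
Step 4: p0:escaped | p1:escaped | p2:(0,3)->(0,2)->EXIT | p3:escaped
Exit steps: [2, 3, 4, 1]
First to escape: p3 at step 1

Answer: 3 1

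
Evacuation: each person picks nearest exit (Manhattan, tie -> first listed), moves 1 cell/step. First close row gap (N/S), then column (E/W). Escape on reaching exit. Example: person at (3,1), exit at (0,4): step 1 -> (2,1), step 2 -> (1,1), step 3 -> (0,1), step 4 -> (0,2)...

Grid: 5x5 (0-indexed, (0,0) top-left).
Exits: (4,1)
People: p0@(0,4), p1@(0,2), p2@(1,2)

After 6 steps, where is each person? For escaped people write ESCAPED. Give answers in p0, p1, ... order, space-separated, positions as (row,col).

Step 1: p0:(0,4)->(1,4) | p1:(0,2)->(1,2) | p2:(1,2)->(2,2)
Step 2: p0:(1,4)->(2,4) | p1:(1,2)->(2,2) | p2:(2,2)->(3,2)
Step 3: p0:(2,4)->(3,4) | p1:(2,2)->(3,2) | p2:(3,2)->(4,2)
Step 4: p0:(3,4)->(4,4) | p1:(3,2)->(4,2) | p2:(4,2)->(4,1)->EXIT
Step 5: p0:(4,4)->(4,3) | p1:(4,2)->(4,1)->EXIT | p2:escaped
Step 6: p0:(4,3)->(4,2) | p1:escaped | p2:escaped

(4,2) ESCAPED ESCAPED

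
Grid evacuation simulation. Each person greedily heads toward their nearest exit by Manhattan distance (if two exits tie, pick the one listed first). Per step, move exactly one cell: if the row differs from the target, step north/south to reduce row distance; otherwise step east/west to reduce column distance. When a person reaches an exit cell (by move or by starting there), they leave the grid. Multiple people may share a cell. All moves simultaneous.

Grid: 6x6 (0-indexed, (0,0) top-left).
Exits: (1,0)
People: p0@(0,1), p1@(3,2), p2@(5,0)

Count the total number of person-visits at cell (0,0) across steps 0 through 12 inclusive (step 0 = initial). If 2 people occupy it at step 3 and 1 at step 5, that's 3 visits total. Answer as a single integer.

Step 0: p0@(0,1) p1@(3,2) p2@(5,0) -> at (0,0): 0 [-], cum=0
Step 1: p0@(1,1) p1@(2,2) p2@(4,0) -> at (0,0): 0 [-], cum=0
Step 2: p0@ESC p1@(1,2) p2@(3,0) -> at (0,0): 0 [-], cum=0
Step 3: p0@ESC p1@(1,1) p2@(2,0) -> at (0,0): 0 [-], cum=0
Step 4: p0@ESC p1@ESC p2@ESC -> at (0,0): 0 [-], cum=0
Total visits = 0

Answer: 0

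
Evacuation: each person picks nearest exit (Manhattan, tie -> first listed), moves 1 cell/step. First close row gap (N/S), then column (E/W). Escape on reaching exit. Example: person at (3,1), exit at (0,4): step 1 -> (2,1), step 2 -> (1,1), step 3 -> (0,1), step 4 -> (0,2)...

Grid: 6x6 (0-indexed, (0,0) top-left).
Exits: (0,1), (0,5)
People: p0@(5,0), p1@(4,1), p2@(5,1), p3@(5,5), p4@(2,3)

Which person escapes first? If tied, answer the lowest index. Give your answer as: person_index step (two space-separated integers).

Answer: 1 4

Derivation:
Step 1: p0:(5,0)->(4,0) | p1:(4,1)->(3,1) | p2:(5,1)->(4,1) | p3:(5,5)->(4,5) | p4:(2,3)->(1,3)
Step 2: p0:(4,0)->(3,0) | p1:(3,1)->(2,1) | p2:(4,1)->(3,1) | p3:(4,5)->(3,5) | p4:(1,3)->(0,3)
Step 3: p0:(3,0)->(2,0) | p1:(2,1)->(1,1) | p2:(3,1)->(2,1) | p3:(3,5)->(2,5) | p4:(0,3)->(0,2)
Step 4: p0:(2,0)->(1,0) | p1:(1,1)->(0,1)->EXIT | p2:(2,1)->(1,1) | p3:(2,5)->(1,5) | p4:(0,2)->(0,1)->EXIT
Step 5: p0:(1,0)->(0,0) | p1:escaped | p2:(1,1)->(0,1)->EXIT | p3:(1,5)->(0,5)->EXIT | p4:escaped
Step 6: p0:(0,0)->(0,1)->EXIT | p1:escaped | p2:escaped | p3:escaped | p4:escaped
Exit steps: [6, 4, 5, 5, 4]
First to escape: p1 at step 4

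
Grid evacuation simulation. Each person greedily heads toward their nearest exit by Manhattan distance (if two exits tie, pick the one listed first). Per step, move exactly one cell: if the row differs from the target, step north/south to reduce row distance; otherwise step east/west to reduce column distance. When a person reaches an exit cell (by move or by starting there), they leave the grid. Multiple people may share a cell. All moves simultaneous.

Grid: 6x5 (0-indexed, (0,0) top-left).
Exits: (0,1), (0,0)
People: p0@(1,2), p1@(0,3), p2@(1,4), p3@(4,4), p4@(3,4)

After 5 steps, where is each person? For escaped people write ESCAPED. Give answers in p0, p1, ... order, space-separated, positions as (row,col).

Step 1: p0:(1,2)->(0,2) | p1:(0,3)->(0,2) | p2:(1,4)->(0,4) | p3:(4,4)->(3,4) | p4:(3,4)->(2,4)
Step 2: p0:(0,2)->(0,1)->EXIT | p1:(0,2)->(0,1)->EXIT | p2:(0,4)->(0,3) | p3:(3,4)->(2,4) | p4:(2,4)->(1,4)
Step 3: p0:escaped | p1:escaped | p2:(0,3)->(0,2) | p3:(2,4)->(1,4) | p4:(1,4)->(0,4)
Step 4: p0:escaped | p1:escaped | p2:(0,2)->(0,1)->EXIT | p3:(1,4)->(0,4) | p4:(0,4)->(0,3)
Step 5: p0:escaped | p1:escaped | p2:escaped | p3:(0,4)->(0,3) | p4:(0,3)->(0,2)

ESCAPED ESCAPED ESCAPED (0,3) (0,2)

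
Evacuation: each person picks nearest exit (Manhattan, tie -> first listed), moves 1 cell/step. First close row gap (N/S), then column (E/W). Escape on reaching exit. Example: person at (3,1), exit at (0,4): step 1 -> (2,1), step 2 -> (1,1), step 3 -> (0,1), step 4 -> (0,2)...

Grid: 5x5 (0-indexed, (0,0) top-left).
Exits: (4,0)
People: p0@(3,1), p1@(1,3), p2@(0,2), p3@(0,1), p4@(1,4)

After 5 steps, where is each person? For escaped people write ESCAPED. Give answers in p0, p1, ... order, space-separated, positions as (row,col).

Step 1: p0:(3,1)->(4,1) | p1:(1,3)->(2,3) | p2:(0,2)->(1,2) | p3:(0,1)->(1,1) | p4:(1,4)->(2,4)
Step 2: p0:(4,1)->(4,0)->EXIT | p1:(2,3)->(3,3) | p2:(1,2)->(2,2) | p3:(1,1)->(2,1) | p4:(2,4)->(3,4)
Step 3: p0:escaped | p1:(3,3)->(4,3) | p2:(2,2)->(3,2) | p3:(2,1)->(3,1) | p4:(3,4)->(4,4)
Step 4: p0:escaped | p1:(4,3)->(4,2) | p2:(3,2)->(4,2) | p3:(3,1)->(4,1) | p4:(4,4)->(4,3)
Step 5: p0:escaped | p1:(4,2)->(4,1) | p2:(4,2)->(4,1) | p3:(4,1)->(4,0)->EXIT | p4:(4,3)->(4,2)

ESCAPED (4,1) (4,1) ESCAPED (4,2)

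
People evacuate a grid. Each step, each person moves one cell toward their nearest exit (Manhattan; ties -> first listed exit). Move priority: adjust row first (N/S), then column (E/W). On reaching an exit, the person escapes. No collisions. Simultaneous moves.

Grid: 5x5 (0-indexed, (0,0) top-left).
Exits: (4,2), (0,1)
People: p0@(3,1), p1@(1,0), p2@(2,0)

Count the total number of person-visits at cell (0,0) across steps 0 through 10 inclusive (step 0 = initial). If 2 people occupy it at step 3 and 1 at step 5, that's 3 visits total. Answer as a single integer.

Answer: 2

Derivation:
Step 0: p0@(3,1) p1@(1,0) p2@(2,0) -> at (0,0): 0 [-], cum=0
Step 1: p0@(4,1) p1@(0,0) p2@(1,0) -> at (0,0): 1 [p1], cum=1
Step 2: p0@ESC p1@ESC p2@(0,0) -> at (0,0): 1 [p2], cum=2
Step 3: p0@ESC p1@ESC p2@ESC -> at (0,0): 0 [-], cum=2
Total visits = 2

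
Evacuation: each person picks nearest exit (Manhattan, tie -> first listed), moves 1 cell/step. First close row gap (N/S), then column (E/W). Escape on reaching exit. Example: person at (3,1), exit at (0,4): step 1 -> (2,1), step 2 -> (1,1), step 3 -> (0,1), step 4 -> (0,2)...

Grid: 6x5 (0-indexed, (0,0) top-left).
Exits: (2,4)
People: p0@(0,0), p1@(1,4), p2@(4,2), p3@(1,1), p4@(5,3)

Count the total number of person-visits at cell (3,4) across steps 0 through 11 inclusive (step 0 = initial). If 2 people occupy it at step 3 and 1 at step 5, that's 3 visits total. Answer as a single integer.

Step 0: p0@(0,0) p1@(1,4) p2@(4,2) p3@(1,1) p4@(5,3) -> at (3,4): 0 [-], cum=0
Step 1: p0@(1,0) p1@ESC p2@(3,2) p3@(2,1) p4@(4,3) -> at (3,4): 0 [-], cum=0
Step 2: p0@(2,0) p1@ESC p2@(2,2) p3@(2,2) p4@(3,3) -> at (3,4): 0 [-], cum=0
Step 3: p0@(2,1) p1@ESC p2@(2,3) p3@(2,3) p4@(2,3) -> at (3,4): 0 [-], cum=0
Step 4: p0@(2,2) p1@ESC p2@ESC p3@ESC p4@ESC -> at (3,4): 0 [-], cum=0
Step 5: p0@(2,3) p1@ESC p2@ESC p3@ESC p4@ESC -> at (3,4): 0 [-], cum=0
Step 6: p0@ESC p1@ESC p2@ESC p3@ESC p4@ESC -> at (3,4): 0 [-], cum=0
Total visits = 0

Answer: 0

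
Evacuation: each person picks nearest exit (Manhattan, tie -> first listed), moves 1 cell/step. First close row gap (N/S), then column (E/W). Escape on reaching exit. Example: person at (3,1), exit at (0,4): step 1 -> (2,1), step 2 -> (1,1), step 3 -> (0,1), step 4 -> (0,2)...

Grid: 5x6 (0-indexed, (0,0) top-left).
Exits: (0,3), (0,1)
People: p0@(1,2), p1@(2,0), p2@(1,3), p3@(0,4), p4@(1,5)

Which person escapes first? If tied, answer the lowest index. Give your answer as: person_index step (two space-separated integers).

Answer: 2 1

Derivation:
Step 1: p0:(1,2)->(0,2) | p1:(2,0)->(1,0) | p2:(1,3)->(0,3)->EXIT | p3:(0,4)->(0,3)->EXIT | p4:(1,5)->(0,5)
Step 2: p0:(0,2)->(0,3)->EXIT | p1:(1,0)->(0,0) | p2:escaped | p3:escaped | p4:(0,5)->(0,4)
Step 3: p0:escaped | p1:(0,0)->(0,1)->EXIT | p2:escaped | p3:escaped | p4:(0,4)->(0,3)->EXIT
Exit steps: [2, 3, 1, 1, 3]
First to escape: p2 at step 1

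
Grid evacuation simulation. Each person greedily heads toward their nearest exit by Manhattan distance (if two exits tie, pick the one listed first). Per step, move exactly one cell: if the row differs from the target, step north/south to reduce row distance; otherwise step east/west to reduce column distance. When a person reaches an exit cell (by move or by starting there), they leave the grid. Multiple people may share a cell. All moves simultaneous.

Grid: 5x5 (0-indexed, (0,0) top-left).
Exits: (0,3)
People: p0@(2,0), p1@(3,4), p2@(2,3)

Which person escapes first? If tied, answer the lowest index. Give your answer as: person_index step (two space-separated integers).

Step 1: p0:(2,0)->(1,0) | p1:(3,4)->(2,4) | p2:(2,3)->(1,3)
Step 2: p0:(1,0)->(0,0) | p1:(2,4)->(1,4) | p2:(1,3)->(0,3)->EXIT
Step 3: p0:(0,0)->(0,1) | p1:(1,4)->(0,4) | p2:escaped
Step 4: p0:(0,1)->(0,2) | p1:(0,4)->(0,3)->EXIT | p2:escaped
Step 5: p0:(0,2)->(0,3)->EXIT | p1:escaped | p2:escaped
Exit steps: [5, 4, 2]
First to escape: p2 at step 2

Answer: 2 2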